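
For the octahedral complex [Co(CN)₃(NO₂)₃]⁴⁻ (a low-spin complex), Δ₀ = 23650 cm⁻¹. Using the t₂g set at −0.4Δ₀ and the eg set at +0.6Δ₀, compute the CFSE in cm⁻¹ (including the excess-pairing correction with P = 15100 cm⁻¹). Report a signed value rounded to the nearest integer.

-27470

Ligand charges: 3×(-1) from CN⁻ and 3×(-1) from NO₂⁻ sum to -6; with overall charge -4, Co is +2.
Co²⁺: group 9, so d-count = 9 − 2 = 7.
Configuration: t₂g⁶ eg¹.
Orbital CFSE = 6(-0.4) + 1(0.6) = -1.8Δ₀ = -1.8 × 23650 = -42570 cm⁻¹.
Pairing penalty: 3 pairs vs 2 in the high-spin reference → 1 extra × P = 15100 cm⁻¹.
Overall CFSE = -42570 + 15100 = -27470 cm⁻¹.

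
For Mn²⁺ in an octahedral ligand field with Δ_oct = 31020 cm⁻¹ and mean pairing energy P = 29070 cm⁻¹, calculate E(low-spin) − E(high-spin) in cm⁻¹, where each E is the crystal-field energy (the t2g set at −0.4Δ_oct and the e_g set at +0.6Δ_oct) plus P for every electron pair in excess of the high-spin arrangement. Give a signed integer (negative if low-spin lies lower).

-3900

Mn²⁺: group 7, so d-count = 7 − 2 = 5.
In the high-spin limit (t2g^3 e_g^2) the orbital term is 0.0Δ_oct = 0 cm⁻¹, with no excess pairing.
For low-spin the configuration is t2g^5 e_g^0: orbital energy -2.0 × 31020 = -62040 cm⁻¹, and 2 additional pairs relative to high-spin add 58140 cm⁻¹, giving -3900 cm⁻¹.
Thus E(LS) − E(HS) = -3900 cm⁻¹.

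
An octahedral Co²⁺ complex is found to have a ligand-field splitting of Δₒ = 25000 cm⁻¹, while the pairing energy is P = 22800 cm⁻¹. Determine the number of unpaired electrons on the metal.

1

Co sits in group 9; removing 2 electrons leaves Co²⁺ with 9 − 2 = 7 d electrons.
Δₒ > P, so pairing is preferred: the ground state is low-spin.
That gives t₂g⁶ eg¹.
Unpaired electrons: 1.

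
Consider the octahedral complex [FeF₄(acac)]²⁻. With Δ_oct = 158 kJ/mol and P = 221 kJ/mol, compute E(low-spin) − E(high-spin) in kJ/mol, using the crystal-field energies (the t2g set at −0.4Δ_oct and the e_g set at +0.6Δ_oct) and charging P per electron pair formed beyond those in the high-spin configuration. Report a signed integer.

126

Ligand charges: 4×(-1) from F⁻ and 1×(-1) from acac⁻ sum to -5; with overall charge -2, Fe is +3.
Fe is in group 8, so Fe³⁺ is d⁵ (8 − 3 = 5).
High-spin: t2g^3 e_g^2, CFSE = 0.0Δ_oct = 0 kJ/mol.
Low-spin: t2g^5 e_g^0, orbital CFSE = -2.0Δ_oct = -316 kJ/mol; plus 2 excess pairs × P = +442 kJ/mol; total 126 kJ/mol.
E(LS) − E(HS) = 126 − (0) = 126 kJ/mol.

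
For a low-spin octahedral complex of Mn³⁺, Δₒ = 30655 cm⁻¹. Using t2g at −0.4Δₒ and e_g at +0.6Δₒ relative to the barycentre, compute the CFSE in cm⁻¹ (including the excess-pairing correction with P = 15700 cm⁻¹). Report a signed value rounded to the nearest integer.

Group 7 minus oxidation state +3 gives a d⁴ configuration for Mn³⁺.
Electron filling gives t2g^4 e_g^0.
CFSE(orbital) = 4×(-0.4Δₒ) + 0×(0.6Δₒ) = -1.6Δₒ; with Δₒ = 30655 cm⁻¹ that is -49048 cm⁻¹.
Pairing penalty: 1 pair vs 0 in the high-spin reference → 1 extra × P = 15700 cm⁻¹.
Net CFSE = -49048 + 15700 = -33348 cm⁻¹.

-33348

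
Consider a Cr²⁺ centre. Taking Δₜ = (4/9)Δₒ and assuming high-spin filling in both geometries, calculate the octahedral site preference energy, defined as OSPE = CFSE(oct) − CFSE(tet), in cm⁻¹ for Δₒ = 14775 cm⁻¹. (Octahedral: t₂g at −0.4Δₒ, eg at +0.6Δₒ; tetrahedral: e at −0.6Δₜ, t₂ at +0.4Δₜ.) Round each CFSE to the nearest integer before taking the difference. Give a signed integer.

Cr²⁺: group 6, so d-count = 6 − 2 = 4.
Octahedral (high-spin): t₂g³ eg¹, CFSE = 3(−0.4) + 1(+0.6) = -0.6Δₒ = -0.6 × 14775 = -8865 cm⁻¹.
Tetrahedral e² t₂² gives -0.4Δₜ = -0.4 × (4/9) × 14775 = -2627 cm⁻¹.
OSPE = -8865 − (-2627) = -6238 cm⁻¹.

-6238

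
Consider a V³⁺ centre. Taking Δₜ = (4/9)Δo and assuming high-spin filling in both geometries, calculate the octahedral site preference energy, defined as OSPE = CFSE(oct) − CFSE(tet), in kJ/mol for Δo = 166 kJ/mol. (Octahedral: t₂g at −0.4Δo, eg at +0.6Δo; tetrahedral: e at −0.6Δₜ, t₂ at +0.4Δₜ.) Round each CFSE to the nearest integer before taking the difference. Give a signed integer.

V³⁺: group 5, so d-count = 5 − 3 = 2.
In an octahedral site d² (HS) is t₂g² eg⁰, giving CFSE(oct) = -0.8Δo = -133 kJ/mol.
In a tetrahedral site the filling is e² t₂⁰: CFSE(tet) = -1.2Δₜ = -1.2 × (4/9)(166) = -89 kJ/mol.
OSPE = -133 − (-89) = -44 kJ/mol.

-44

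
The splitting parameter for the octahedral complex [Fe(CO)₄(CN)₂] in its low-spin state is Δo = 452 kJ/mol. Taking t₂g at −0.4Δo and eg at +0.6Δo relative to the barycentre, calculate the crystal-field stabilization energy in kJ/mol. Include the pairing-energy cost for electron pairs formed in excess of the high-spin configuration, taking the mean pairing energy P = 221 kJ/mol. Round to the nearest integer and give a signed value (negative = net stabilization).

-643

Ligand charges: 4×(+0) from CO and 2×(-1) from CN⁻ sum to -2; with overall charge +0, Fe is +2.
Fe²⁺: group 8, so d-count = 8 − 2 = 6.
Configuration: t₂g⁶ eg⁰.
CFSE(orbital) = 6×(-0.4Δo) + 0×(0.6Δo) = -2.4Δo; with Δo = 452 kJ/mol that is -1085 kJ/mol.
High-spin d⁶ would be t₂g⁴ eg² with 1 pair; low-spin has 3, so 2 excess pairs cost +2P = +442 kJ/mol.
Overall CFSE = -1085 + 442 = -643 kJ/mol.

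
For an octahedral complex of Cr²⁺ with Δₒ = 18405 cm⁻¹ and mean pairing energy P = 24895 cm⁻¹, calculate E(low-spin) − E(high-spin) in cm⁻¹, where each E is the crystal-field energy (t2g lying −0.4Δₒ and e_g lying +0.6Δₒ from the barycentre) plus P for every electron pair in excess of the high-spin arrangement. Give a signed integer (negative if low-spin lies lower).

Cr²⁺: group 6, so d-count = 6 − 2 = 4.
High-spin: t2g^3 e_g^1, CFSE = -0.6Δₒ = -11043 cm⁻¹.
Low-spin t2g^4 e_g^0 gives -1.6Δₒ = -29448 cm⁻¹, but forming 1 extra pair costs 1P = 24895 cm⁻¹, so E(LS) = -29448 + 24895 = -4553 cm⁻¹.
E(LS) − E(HS) = -4553 − (-11043) = 6490 cm⁻¹.

6490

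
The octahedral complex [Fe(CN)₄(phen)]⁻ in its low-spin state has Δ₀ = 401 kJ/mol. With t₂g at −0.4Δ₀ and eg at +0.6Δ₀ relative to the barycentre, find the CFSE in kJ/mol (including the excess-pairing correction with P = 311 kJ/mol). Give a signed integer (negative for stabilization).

-180

Ligand charges: 4×(-1) from CN⁻ and 1×(+0) from phen sum to -4; with overall charge -1, Fe is +3.
Group 8 minus oxidation state +3 gives a d⁵ configuration for Fe³⁺.
Electron filling gives t₂g⁵ eg⁰.
The orbital stabilization is -2.0Δ₀ = -2.0 × 401 = -802 kJ/mol.
Relative to high-spin t₂g³ eg² (0 paired), the low-spin configuration has 2 additional pairs, contributing +2 × 311 = +622 kJ/mol.
Overall CFSE = -802 + 622 = -180 kJ/mol.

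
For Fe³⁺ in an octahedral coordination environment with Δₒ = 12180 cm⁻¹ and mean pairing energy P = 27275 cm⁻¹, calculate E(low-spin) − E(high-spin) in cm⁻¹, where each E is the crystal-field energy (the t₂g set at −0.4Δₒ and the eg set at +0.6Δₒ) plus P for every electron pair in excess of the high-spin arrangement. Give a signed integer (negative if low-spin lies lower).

Fe³⁺: group 8, so d-count = 8 − 3 = 5.
High-spin d⁵ fills as t₂g³ eg² with CFSE 3(−0.4) + 2(+0.6) = 0.0Δₒ = 0 cm⁻¹.
For low-spin the configuration is t₂g⁵ eg⁰: orbital energy -2.0 × 12180 = -24360 cm⁻¹, and 2 additional pairs relative to high-spin add 54550 cm⁻¹, giving 30190 cm⁻¹.
E(LS) − E(HS) = 30190 − (0) = 30190 cm⁻¹.

30190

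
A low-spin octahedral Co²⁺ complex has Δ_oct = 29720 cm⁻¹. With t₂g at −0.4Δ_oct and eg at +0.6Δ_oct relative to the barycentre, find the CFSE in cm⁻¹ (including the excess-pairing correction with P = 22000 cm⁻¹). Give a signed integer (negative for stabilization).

Group 9 minus oxidation state +2 gives a d⁷ configuration for Co²⁺.
The d⁷ electrons fill as t₂g⁶ eg¹.
The orbital stabilization is -1.8Δ_oct = -1.8 × 29720 = -53496 cm⁻¹.
Pairing penalty: 3 pairs vs 2 in the high-spin reference → 1 extra × P = 22000 cm⁻¹.
Combining: -53496 + 22000 = -31496 cm⁻¹.

-31496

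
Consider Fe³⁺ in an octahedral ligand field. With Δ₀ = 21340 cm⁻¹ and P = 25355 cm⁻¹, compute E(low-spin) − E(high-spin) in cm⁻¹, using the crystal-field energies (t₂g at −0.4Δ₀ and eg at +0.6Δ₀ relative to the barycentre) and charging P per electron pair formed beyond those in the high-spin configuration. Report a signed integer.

Fe³⁺: group 8, so d-count = 8 − 3 = 5.
In the high-spin limit (t₂g³ eg²) the orbital term is 0.0Δ₀ = 0 cm⁻¹, with no excess pairing.
Low-spin t₂g⁵ eg⁰ gives -2.0Δ₀ = -42680 cm⁻¹, but forming 2 extra pairs costs 2P = 50710 cm⁻¹, so E(LS) = -42680 + 50710 = 8030 cm⁻¹.
E(LS) − E(HS) = 8030 − (0) = 8030 cm⁻¹.

8030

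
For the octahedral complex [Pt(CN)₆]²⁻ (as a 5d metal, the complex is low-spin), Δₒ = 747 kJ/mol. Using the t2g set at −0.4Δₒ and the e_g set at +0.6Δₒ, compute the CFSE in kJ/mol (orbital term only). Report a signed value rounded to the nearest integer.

-1793

Each CN⁻ contributes -1; 6 × (-1) = -6. With overall charge -2, Pt is in the +4 oxidation state.
Pt sits in group 10; removing 4 electrons leaves Pt⁴⁺ with 10 − 4 = 6 d electrons.
Electron filling gives t2g^6 e_g^0.
CFSE(orbital) = 6×(-0.4Δₒ) + 0×(0.6Δₒ) = -2.4Δₒ; with Δₒ = 747 kJ/mol that is -1793 kJ/mol.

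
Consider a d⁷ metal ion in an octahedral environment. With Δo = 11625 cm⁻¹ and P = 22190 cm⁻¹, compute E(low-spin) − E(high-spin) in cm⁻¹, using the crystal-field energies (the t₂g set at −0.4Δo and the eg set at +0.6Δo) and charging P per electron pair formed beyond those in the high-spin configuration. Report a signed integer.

10565

In the high-spin limit (t₂g⁵ eg²) the orbital term is -0.8Δo = -9300 cm⁻¹, with no excess pairing.
Low-spin: t₂g⁶ eg¹, orbital CFSE = -1.8Δo = -20925 cm⁻¹; plus 1 excess pair × P = +22190 cm⁻¹; total 1265 cm⁻¹.
Thus E(LS) − E(HS) = 10565 cm⁻¹.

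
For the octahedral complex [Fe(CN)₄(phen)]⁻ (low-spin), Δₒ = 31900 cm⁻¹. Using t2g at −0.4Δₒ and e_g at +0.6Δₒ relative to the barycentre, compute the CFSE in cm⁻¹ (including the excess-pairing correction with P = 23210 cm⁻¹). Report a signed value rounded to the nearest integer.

-17380

Ligand charges: 4×(-1) from CN⁻ and 1×(+0) from phen sum to -4; with overall charge -1, Fe is +3.
Group 8 minus oxidation state +3 gives a d⁵ configuration for Fe³⁺.
Electron filling gives t2g^5 e_g^0.
CFSE(orbital) = 5×(-0.4Δₒ) + 0×(0.6Δₒ) = -2.0Δₒ; with Δₒ = 31900 cm⁻¹ that is -63800 cm⁻¹.
High-spin d⁵ would be t2g^3 e_g^2 with 0 pairs; low-spin has 2, so 2 excess pairs cost +2P = +46420 cm⁻¹.
Overall CFSE = -63800 + 46420 = -17380 cm⁻¹.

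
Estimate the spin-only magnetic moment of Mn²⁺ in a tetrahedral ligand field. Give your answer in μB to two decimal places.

5.92 μB

Mn sits in group 7; removing 2 electrons leaves Mn²⁺ with 7 − 2 = 5 d electrons.
Tetrahedral splitting is small, so the complex is high-spin.
Configuration: e² t₂³ → 5 unpaired electrons.
μ(spin-only) = √[5(5+2)] = √35 ≈ 5.92 μB.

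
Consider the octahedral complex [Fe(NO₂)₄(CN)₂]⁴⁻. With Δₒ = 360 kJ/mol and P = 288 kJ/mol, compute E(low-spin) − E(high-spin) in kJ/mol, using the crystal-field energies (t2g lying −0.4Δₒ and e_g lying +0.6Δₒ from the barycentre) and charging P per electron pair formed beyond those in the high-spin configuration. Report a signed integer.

Ligand charges: 4×(-1) from NO₂⁻ and 2×(-1) from CN⁻ sum to -6; with overall charge -4, Fe is +2.
Fe²⁺: group 8, so d-count = 8 − 2 = 6.
High-spin: t2g^4 e_g^2, CFSE = -0.4Δₒ = -144 kJ/mol.
Low-spin t2g^6 e_g^0 gives -2.4Δₒ = -864 kJ/mol, but forming 2 extra pairs costs 2P = 576 kJ/mol, so E(LS) = -864 + 576 = -288 kJ/mol.
Thus E(LS) − E(HS) = -144 kJ/mol.

-144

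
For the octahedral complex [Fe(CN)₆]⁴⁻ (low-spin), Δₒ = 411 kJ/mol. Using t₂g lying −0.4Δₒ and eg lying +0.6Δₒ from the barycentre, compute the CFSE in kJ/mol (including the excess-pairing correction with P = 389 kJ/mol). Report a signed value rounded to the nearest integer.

-208

Each CN⁻ contributes -1; 6 × (-1) = -6. With overall charge -4, Fe is in the +2 oxidation state.
Fe²⁺: group 8, so d-count = 8 − 2 = 6.
Electron filling gives t₂g⁶ eg⁰.
Orbital CFSE = 6(-0.4) + 0(0.6) = -2.4Δₒ = -2.4 × 411 = -986 kJ/mol.
Pairing penalty: 3 pairs vs 1 in the high-spin reference → 2 extra × P = 778 kJ/mol.
Net CFSE = -986 + 778 = -208 kJ/mol.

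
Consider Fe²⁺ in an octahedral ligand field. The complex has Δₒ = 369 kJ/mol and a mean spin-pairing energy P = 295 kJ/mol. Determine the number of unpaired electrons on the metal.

Fe is in group 8, so Fe²⁺ is d⁶ (8 − 2 = 6).
Δₒ > P, so pairing is preferred: the ground state is low-spin.
That gives t2g^6 e_g^0.
Unpaired electrons: 0.

0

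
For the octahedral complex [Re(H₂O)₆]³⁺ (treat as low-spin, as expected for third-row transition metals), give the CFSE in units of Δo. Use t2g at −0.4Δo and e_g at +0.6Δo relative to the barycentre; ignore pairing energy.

H₂O is neutral, so the +3 overall charge sits on Re: oxidation state +3.
Re is in group 7, so Re³⁺ is d⁴ (7 − 3 = 4).
Configuration: t2g^4 e_g^0.
CFSE = 4(-0.4Δo) + 0(0.6Δo) = -1.6Δo + 0.0Δo = -1.6Δo.

-1.6 Δo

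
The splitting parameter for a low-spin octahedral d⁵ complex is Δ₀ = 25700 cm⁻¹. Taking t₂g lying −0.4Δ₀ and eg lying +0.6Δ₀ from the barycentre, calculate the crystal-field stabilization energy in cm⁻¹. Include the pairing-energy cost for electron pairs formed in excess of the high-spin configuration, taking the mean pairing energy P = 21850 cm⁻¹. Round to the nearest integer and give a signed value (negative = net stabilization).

-7700

Electron filling gives t₂g⁵ eg⁰.
Orbital CFSE = 5(-0.4) + 0(0.6) = -2.0Δ₀ = -2.0 × 25700 = -51400 cm⁻¹.
Pairing penalty: 2 pairs vs 0 in the high-spin reference → 2 extra × P = 43700 cm⁻¹.
Overall CFSE = -51400 + 43700 = -7700 cm⁻¹.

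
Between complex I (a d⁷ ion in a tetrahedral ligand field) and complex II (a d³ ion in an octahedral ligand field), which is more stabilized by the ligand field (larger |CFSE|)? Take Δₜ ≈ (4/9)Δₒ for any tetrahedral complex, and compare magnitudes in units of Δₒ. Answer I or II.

II

I: Tetrahedral fields are weak (Δₜ ≈ 4/9 Δₒ), so electrons fill high-spin; e⁴ t₂³, CFSE = -1.2Δₜ ≈ -0.53Δₒ.
II: t2g^3 e_g^0, CFSE = -1.2Δₒ.
So II has the larger |CFSE|.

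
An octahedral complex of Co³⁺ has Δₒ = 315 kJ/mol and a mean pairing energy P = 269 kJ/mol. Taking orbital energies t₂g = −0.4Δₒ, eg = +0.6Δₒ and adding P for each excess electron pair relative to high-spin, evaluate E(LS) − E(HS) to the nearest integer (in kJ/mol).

-92

Co sits in group 9; removing 3 electrons leaves Co³⁺ with 9 − 3 = 6 d electrons.
High-spin: t₂g⁴ eg², CFSE = -0.4Δₒ = -126 kJ/mol.
For low-spin the configuration is t₂g⁶ eg⁰: orbital energy -2.4 × 315 = -756 kJ/mol, and 2 additional pairs relative to high-spin add 538 kJ/mol, giving -218 kJ/mol.
E(LS) − E(HS) = -218 − (-126) = -92 kJ/mol.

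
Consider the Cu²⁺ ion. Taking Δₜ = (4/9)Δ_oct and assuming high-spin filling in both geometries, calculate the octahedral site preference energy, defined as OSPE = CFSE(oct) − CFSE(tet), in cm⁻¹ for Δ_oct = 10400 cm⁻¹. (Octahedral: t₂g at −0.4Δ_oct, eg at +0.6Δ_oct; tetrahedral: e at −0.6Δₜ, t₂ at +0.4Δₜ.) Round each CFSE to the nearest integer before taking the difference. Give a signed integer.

-4391

Cu sits in group 11; removing 2 electrons leaves Cu²⁺ with 11 − 2 = 9 d electrons.
Octahedral (high-spin): t2g^6 e_g^3, CFSE = 6(−0.4) + 3(+0.6) = -0.6Δ_oct = -0.6 × 10400 = -6240 cm⁻¹.
In a tetrahedral site the filling is e^4 t2^5: CFSE(tet) = -0.4Δₜ = -0.4 × (4/9)(10400) = -1849 cm⁻¹.
Subtracting, OSPE = -6240 − (-1849) = -4391 cm⁻¹.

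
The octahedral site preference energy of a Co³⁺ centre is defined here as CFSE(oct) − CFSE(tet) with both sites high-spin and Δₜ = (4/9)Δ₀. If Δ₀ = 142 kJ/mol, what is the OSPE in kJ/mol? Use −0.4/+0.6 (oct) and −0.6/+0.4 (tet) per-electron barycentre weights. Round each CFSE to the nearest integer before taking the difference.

-19

Co is in group 9, so Co³⁺ is d⁶ (9 − 3 = 6).
Octahedral high-spin t₂g⁴ eg²: CFSE = -0.4 × 142 = -57 kJ/mol.
Tetrahedral e³ t₂³ gives -0.6Δₜ = -0.6 × (4/9) × 142 = -38 kJ/mol.
OSPE = CFSE(oct) − CFSE(tet) = -57 − (-38) = -19 kJ/mol.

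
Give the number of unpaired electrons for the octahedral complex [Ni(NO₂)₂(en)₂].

Ligand charges: 2×(-1) from NO₂⁻ and 2×(+0) from en sum to -2; with overall charge +0, Ni is +2.
Ni²⁺: group 10, so d-count = 10 − 2 = 8.
Configuration: t₂g⁶ eg², giving 2 unpaired electrons.

2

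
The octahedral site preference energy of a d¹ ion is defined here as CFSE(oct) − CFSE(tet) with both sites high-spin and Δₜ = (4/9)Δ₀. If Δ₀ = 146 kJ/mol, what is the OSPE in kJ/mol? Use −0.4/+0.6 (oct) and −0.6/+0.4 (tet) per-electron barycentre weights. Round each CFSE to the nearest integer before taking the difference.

In an octahedral site d¹ (HS) is t₂g¹ eg⁰, giving CFSE(oct) = -0.4Δ₀ = -58 kJ/mol.
In a tetrahedral site the filling is e¹ t₂⁰: CFSE(tet) = -0.6Δₜ = -0.6 × (4/9)(146) = -39 kJ/mol.
OSPE = -58 − (-39) = -19 kJ/mol.

-19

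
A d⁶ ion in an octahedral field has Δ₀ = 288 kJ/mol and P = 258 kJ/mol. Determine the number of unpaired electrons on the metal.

0

With Δ₀ > P the complex is low-spin.
Filling d⁶ accordingly: t₂g⁶ eg⁰.
Unpaired electrons: 0.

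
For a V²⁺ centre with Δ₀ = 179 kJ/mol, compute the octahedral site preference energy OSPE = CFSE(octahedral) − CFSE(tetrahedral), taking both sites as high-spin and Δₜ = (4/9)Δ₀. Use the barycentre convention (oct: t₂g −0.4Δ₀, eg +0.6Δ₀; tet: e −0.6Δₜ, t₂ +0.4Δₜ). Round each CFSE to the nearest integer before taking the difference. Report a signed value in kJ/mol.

V sits in group 5; removing 2 electrons leaves V²⁺ with 5 − 2 = 3 d electrons.
In an octahedral site d³ (HS) is t2g^3 e_g^0, giving CFSE(oct) = -1.2Δ₀ = -215 kJ/mol.
In a tetrahedral site the filling is e^2 t2^1: CFSE(tet) = -0.8Δₜ = -0.8 × (4/9)(179) = -64 kJ/mol.
Subtracting, OSPE = -215 − (-64) = -151 kJ/mol.

-151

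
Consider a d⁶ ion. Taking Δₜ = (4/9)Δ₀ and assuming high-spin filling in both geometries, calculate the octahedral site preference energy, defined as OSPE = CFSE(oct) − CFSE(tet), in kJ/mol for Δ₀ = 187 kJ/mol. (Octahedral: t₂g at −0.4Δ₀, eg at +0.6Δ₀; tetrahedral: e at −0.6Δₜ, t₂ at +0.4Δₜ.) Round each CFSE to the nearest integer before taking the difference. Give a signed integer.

In an octahedral site d⁶ (HS) is t2g^4 e_g^2, giving CFSE(oct) = -0.4Δ₀ = -75 kJ/mol.
In a tetrahedral site the filling is e^3 t2^3: CFSE(tet) = -0.6Δₜ = -0.6 × (4/9)(187) = -50 kJ/mol.
OSPE = CFSE(oct) − CFSE(tet) = -75 − (-50) = -25 kJ/mol.

-25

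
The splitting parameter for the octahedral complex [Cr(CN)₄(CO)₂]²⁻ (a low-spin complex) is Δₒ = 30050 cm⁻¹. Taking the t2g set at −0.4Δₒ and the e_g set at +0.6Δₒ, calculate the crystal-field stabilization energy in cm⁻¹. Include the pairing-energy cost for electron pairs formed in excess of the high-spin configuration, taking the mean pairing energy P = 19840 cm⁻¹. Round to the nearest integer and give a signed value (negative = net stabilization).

Ligand charges: 4×(-1) from CN⁻ and 2×(+0) from CO sum to -4; with overall charge -2, Cr is +2.
Group 6 minus oxidation state +2 gives a d⁴ configuration for Cr²⁺.
Configuration: t2g^4 e_g^0.
CFSE(orbital) = 4×(-0.4Δₒ) + 0×(0.6Δₒ) = -1.6Δₒ; with Δₒ = 30050 cm⁻¹ that is -48080 cm⁻¹.
High-spin d⁴ would be t2g^3 e_g^1 with 0 pairs; low-spin has 1, so 1 excess pair costs +1P = +19840 cm⁻¹.
Net CFSE = -48080 + 19840 = -28240 cm⁻¹.

-28240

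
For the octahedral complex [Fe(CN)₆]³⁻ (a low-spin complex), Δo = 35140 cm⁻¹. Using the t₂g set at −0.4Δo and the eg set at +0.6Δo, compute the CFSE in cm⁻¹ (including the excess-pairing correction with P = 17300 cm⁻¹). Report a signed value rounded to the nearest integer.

-35680

Each CN⁻ contributes -1; 6 × (-1) = -6. With overall charge -3, Fe is in the +3 oxidation state.
Fe sits in group 8; removing 3 electrons leaves Fe³⁺ with 8 − 3 = 5 d electrons.
The d⁵ electrons fill as t₂g⁵ eg⁰.
CFSE(orbital) = 5×(-0.4Δo) + 0×(0.6Δo) = -2.0Δo; with Δo = 35140 cm⁻¹ that is -70280 cm⁻¹.
Relative to high-spin t₂g³ eg² (0 paired), the low-spin configuration has 2 additional pairs, contributing +2 × 17300 = +34600 cm⁻¹.
Combining: -70280 + 34600 = -35680 cm⁻¹.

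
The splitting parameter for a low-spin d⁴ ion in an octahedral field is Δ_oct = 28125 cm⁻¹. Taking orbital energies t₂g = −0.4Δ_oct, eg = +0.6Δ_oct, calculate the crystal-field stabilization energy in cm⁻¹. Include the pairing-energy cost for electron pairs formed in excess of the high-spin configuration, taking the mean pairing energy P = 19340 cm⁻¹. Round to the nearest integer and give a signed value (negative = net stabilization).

Electron filling gives t₂g⁴ eg⁰.
CFSE(orbital) = 4×(-0.4Δ_oct) + 0×(0.6Δ_oct) = -1.6Δ_oct; with Δ_oct = 28125 cm⁻¹ that is -45000 cm⁻¹.
Pairing penalty: 1 pair vs 0 in the high-spin reference → 1 extra × P = 19340 cm⁻¹.
Overall CFSE = -45000 + 19340 = -25660 cm⁻¹.

-25660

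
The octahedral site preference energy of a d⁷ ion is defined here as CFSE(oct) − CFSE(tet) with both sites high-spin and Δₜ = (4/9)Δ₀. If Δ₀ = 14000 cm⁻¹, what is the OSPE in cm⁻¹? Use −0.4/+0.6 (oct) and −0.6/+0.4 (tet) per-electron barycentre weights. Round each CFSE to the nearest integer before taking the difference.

Octahedral high-spin t₂g⁵ eg²: CFSE = -0.8 × 14000 = -11200 cm⁻¹.
Tetrahedral e⁴ t₂³ gives -1.2Δₜ = -1.2 × (4/9) × 14000 = -7467 cm⁻¹.
Subtracting, OSPE = -11200 − (-7467) = -3733 cm⁻¹.

-3733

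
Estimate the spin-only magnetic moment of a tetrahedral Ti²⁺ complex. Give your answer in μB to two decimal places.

2.83 μB

Ti²⁺: group 4, so d-count = 4 − 2 = 2.
Tetrahedral fields are weak (Δₜ ≈ 4/9 Δₒ), so electrons fill high-spin.
Configuration: e^2 t2^0 → 2 unpaired electrons.
μ(spin-only) = √[2(2+2)] = √8 ≈ 2.83 μB.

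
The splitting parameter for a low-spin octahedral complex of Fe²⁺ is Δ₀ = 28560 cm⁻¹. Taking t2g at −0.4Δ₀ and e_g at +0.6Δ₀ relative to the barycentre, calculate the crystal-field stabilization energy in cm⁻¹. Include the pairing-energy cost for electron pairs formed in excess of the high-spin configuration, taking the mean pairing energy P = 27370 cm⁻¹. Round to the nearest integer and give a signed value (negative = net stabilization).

Fe sits in group 8; removing 2 electrons leaves Fe²⁺ with 8 − 2 = 6 d electrons.
Electron filling gives t2g^6 e_g^0.
CFSE(orbital) = 6×(-0.4Δ₀) + 0×(0.6Δ₀) = -2.4Δ₀; with Δ₀ = 28560 cm⁻¹ that is -68544 cm⁻¹.
Pairing penalty: 3 pairs vs 1 in the high-spin reference → 2 extra × P = 54740 cm⁻¹.
Net CFSE = -68544 + 54740 = -13804 cm⁻¹.

-13804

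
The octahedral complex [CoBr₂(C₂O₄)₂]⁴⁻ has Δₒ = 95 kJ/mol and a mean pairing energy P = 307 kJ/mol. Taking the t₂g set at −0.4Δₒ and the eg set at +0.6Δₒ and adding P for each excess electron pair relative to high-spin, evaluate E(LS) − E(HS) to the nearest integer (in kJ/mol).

Ligand charges: 2×(-1) from Br⁻ and 2×(-2) from C₂O₄²⁻ sum to -6; with overall charge -4, Co is +2.
Co is in group 9, so Co²⁺ is d⁷ (9 − 2 = 7).
High-spin: t₂g⁵ eg², CFSE = -0.8Δₒ = -76 kJ/mol.
Low-spin: t₂g⁶ eg¹, orbital CFSE = -1.8Δₒ = -171 kJ/mol; plus 1 excess pair × P = +307 kJ/mol; total 136 kJ/mol.
E(LS) − E(HS) = 136 − (-76) = 212 kJ/mol.

212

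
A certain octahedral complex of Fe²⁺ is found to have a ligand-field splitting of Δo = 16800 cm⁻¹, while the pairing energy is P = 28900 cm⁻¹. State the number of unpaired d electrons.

4

Fe sits in group 8; removing 2 electrons leaves Fe²⁺ with 8 − 2 = 6 d electrons.
Δo < P, so pairing is avoided: the ground state is high-spin.
Filling d⁶ accordingly: t2g^4 e_g^2.
Unpaired electrons: 4.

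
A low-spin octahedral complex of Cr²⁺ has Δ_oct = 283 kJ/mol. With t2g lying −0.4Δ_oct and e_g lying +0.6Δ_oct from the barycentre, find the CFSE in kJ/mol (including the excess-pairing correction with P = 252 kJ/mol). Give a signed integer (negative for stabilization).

-201

Group 6 minus oxidation state +2 gives a d⁴ configuration for Cr²⁺.
The d⁴ electrons fill as t2g^4 e_g^0.
CFSE(orbital) = 4×(-0.4Δ_oct) + 0×(0.6Δ_oct) = -1.6Δ_oct; with Δ_oct = 283 kJ/mol that is -453 kJ/mol.
Pairing penalty: 1 pair vs 0 in the high-spin reference → 1 extra × P = 252 kJ/mol.
Combining: -453 + 252 = -201 kJ/mol.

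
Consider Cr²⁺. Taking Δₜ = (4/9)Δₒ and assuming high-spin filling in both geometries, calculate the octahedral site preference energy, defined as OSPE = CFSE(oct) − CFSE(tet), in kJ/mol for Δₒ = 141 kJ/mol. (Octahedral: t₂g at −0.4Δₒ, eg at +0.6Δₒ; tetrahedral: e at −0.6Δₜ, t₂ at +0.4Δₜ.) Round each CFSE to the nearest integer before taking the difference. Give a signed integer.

Group 6 minus oxidation state +2 gives a d⁴ configuration for Cr²⁺.
In an octahedral site d⁴ (HS) is t2g^3 e_g^1, giving CFSE(oct) = -0.6Δₒ = -85 kJ/mol.
Tetrahedral: e^2 t2^2, CFSE = 2(−0.6) + 2(+0.4) = -0.4Δₜ = -0.4 × (4/9) × 141 = -25 kJ/mol.
OSPE = -85 − (-25) = -60 kJ/mol.

-60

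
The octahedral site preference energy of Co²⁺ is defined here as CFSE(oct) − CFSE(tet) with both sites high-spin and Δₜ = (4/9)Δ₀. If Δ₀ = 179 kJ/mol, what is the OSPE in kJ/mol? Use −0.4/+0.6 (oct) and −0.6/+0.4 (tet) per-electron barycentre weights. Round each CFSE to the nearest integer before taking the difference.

-48

Co is in group 9, so Co²⁺ is d⁷ (9 − 2 = 7).
In an octahedral site d⁷ (HS) is t₂g⁵ eg², giving CFSE(oct) = -0.8Δ₀ = -143 kJ/mol.
Tetrahedral: e⁴ t₂³, CFSE = 4(−0.6) + 3(+0.4) = -1.2Δₜ = -1.2 × (4/9) × 179 = -95 kJ/mol.
OSPE = CFSE(oct) − CFSE(tet) = -143 − (-95) = -48 kJ/mol.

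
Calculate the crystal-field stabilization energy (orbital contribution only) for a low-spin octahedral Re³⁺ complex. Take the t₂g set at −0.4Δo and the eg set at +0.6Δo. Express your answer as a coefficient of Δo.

-1.6 Δo

Re³⁺: group 7, so d-count = 7 − 3 = 4.
Configuration: t₂g⁴ eg⁰.
CFSE = 4(-0.4Δo) + 0(0.6Δo) = -1.6Δo + 0.0Δo = -1.6Δo.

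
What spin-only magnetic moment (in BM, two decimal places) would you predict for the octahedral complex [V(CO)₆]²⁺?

3.87 BM

CO is neutral, so the +2 overall charge sits on V: oxidation state +2.
V sits in group 5; removing 2 electrons leaves V²⁺ with 5 − 2 = 3 d electrons.
Configuration: t₂g³ eg⁰ → 3 unpaired electrons.
μ(spin-only) = √[3(3+2)] = √15 ≈ 3.87 BM.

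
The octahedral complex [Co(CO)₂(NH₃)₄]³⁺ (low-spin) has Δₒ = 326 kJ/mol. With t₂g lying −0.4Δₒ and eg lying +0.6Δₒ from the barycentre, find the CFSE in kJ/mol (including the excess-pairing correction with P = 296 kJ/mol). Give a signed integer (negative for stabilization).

Ligand charges: 2×(+0) from CO and 4×(+0) from NH₃ sum to +0; with overall charge +3, Co is +3.
Co³⁺: group 9, so d-count = 9 − 3 = 6.
Electron filling gives t₂g⁶ eg⁰.
Orbital CFSE = 6(-0.4) + 0(0.6) = -2.4Δₒ = -2.4 × 326 = -782 kJ/mol.
Pairing penalty: 3 pairs vs 1 in the high-spin reference → 2 extra × P = 592 kJ/mol.
Overall CFSE = -782 + 592 = -190 kJ/mol.

-190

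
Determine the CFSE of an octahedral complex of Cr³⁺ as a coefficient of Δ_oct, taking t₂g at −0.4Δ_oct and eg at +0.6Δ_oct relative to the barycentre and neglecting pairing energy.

-1.2 Δ_oct

Group 6 minus oxidation state +3 gives a d³ configuration for Cr³⁺.
Configuration: t₂g³ eg⁰.
CFSE = 3(-0.4Δ_oct) + 0(0.6Δ_oct) = -1.2Δ_oct + 0.0Δ_oct = -1.2Δ_oct.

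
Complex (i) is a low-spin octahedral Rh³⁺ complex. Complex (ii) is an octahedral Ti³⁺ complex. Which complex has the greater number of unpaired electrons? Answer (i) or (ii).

(i): Rh³⁺: group 9, so d-count = 9 − 3 = 6; t₂g⁶ eg⁰ → 0 unpaired.
(ii): Ti is in group 4, so Ti³⁺ is d¹ (4 − 3 = 1); For octahedral d¹ the high- and low-spin configurations coincide; t2g^1 e_g^0 → 1 unpaired.
So (ii) has more unpaired electrons.

(ii)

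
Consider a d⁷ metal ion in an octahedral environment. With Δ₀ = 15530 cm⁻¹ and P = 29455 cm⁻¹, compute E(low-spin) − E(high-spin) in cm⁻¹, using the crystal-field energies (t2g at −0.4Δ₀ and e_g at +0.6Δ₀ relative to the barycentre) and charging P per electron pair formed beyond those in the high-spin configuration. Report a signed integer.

13925

High-spin d⁷ fills as t2g^5 e_g^2 with CFSE 5(−0.4) + 2(+0.6) = -0.8Δ₀ = -12424 cm⁻¹.
Low-spin: t2g^6 e_g^1, orbital CFSE = -1.8Δ₀ = -27954 cm⁻¹; plus 1 excess pair × P = +29455 cm⁻¹; total 1501 cm⁻¹.
E(LS) − E(HS) = 1501 − (-12424) = 13925 cm⁻¹.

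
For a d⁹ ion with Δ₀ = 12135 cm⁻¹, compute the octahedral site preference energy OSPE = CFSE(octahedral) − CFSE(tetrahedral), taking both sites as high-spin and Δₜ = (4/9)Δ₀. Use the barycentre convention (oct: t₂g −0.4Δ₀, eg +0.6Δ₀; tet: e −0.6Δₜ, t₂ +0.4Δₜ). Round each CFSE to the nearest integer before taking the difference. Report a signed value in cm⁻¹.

Octahedral (high-spin): t₂g⁶ eg³, CFSE = 6(−0.4) + 3(+0.6) = -0.6Δ₀ = -0.6 × 12135 = -7281 cm⁻¹.
In a tetrahedral site the filling is e⁴ t₂⁵: CFSE(tet) = -0.4Δₜ = -0.4 × (4/9)(12135) = -2157 cm⁻¹.
OSPE = CFSE(oct) − CFSE(tet) = -7281 − (-2157) = -5124 cm⁻¹.

-5124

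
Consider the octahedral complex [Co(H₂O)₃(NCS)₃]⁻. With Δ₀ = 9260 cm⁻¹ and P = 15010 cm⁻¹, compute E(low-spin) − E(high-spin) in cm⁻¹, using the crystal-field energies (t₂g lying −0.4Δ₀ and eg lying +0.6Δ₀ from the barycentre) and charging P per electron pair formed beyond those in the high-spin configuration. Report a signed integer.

5750

Ligand charges: 3×(+0) from H₂O and 3×(-1) from NCS⁻ sum to -3; with overall charge -1, Co is +2.
Co is in group 9, so Co²⁺ is d⁷ (9 − 2 = 7).
High-spin d⁷ fills as t₂g⁵ eg² with CFSE 5(−0.4) + 2(+0.6) = -0.8Δ₀ = -7408 cm⁻¹.
Low-spin t₂g⁶ eg¹ gives -1.8Δ₀ = -16668 cm⁻¹, but forming 1 extra pair costs 1P = 15010 cm⁻¹, so E(LS) = -16668 + 15010 = -1658 cm⁻¹.
The difference is -1658 − (-7408) = 5750 cm⁻¹, so high-spin lies lower.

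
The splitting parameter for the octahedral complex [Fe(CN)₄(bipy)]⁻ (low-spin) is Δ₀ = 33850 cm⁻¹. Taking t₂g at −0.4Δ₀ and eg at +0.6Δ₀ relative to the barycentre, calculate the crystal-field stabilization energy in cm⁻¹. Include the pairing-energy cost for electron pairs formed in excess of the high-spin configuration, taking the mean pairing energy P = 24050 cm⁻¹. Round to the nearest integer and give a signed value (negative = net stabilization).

Ligand charges: 4×(-1) from CN⁻ and 1×(+0) from bipy sum to -4; with overall charge -1, Fe is +3.
Fe³⁺: group 8, so d-count = 8 − 3 = 5.
Electron filling gives t₂g⁵ eg⁰.
The orbital stabilization is -2.0Δ₀ = -2.0 × 33850 = -67700 cm⁻¹.
High-spin d⁵ would be t₂g³ eg² with 0 pairs; low-spin has 2, so 2 excess pairs cost +2P = +48100 cm⁻¹.
Net CFSE = -67700 + 48100 = -19600 cm⁻¹.

-19600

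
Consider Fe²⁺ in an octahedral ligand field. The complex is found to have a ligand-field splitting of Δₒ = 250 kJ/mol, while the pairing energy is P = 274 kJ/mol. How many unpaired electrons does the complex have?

Fe²⁺: group 8, so d-count = 8 − 2 = 6.
Δₒ < P, so pairing is avoided: the ground state is high-spin.
Configuration: t₂g⁴ eg².
Unpaired electrons: 4.

4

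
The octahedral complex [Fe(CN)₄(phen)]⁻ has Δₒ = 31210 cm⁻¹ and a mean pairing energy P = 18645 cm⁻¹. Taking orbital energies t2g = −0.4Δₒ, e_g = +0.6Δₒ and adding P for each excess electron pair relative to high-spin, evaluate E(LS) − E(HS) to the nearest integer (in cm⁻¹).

-25130

Ligand charges: 4×(-1) from CN⁻ and 1×(+0) from phen sum to -4; with overall charge -1, Fe is +3.
Fe sits in group 8; removing 3 electrons leaves Fe³⁺ with 8 − 3 = 5 d electrons.
High-spin d⁵ fills as t2g^3 e_g^2 with CFSE 3(−0.4) + 2(+0.6) = 0.0Δₒ = 0 cm⁻¹.
Low-spin t2g^5 e_g^0 gives -2.0Δₒ = -62420 cm⁻¹, but forming 2 extra pairs costs 2P = 37290 cm⁻¹, so E(LS) = -62420 + 37290 = -25130 cm⁻¹.
E(LS) − E(HS) = -25130 − (0) = -25130 cm⁻¹.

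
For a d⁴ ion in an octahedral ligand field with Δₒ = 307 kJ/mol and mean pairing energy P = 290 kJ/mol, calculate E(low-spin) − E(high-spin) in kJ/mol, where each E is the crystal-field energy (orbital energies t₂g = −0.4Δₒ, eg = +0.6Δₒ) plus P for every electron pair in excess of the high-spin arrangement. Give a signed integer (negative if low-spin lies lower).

-17

In the high-spin limit (t₂g³ eg¹) the orbital term is -0.6Δₒ = -184 kJ/mol, with no excess pairing.
Low-spin t₂g⁴ eg⁰ gives -1.6Δₒ = -491 kJ/mol, but forming 1 extra pair costs 1P = 290 kJ/mol, so E(LS) = -491 + 290 = -201 kJ/mol.
E(LS) − E(HS) = -201 − (-184) = -17 kJ/mol.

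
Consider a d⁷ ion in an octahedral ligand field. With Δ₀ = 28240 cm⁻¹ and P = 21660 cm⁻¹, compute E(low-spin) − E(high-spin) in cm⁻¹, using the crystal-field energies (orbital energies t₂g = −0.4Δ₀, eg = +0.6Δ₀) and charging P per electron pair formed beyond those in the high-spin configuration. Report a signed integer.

In the high-spin limit (t₂g⁵ eg²) the orbital term is -0.8Δ₀ = -22592 cm⁻¹, with no excess pairing.
For low-spin the configuration is t₂g⁶ eg¹: orbital energy -1.8 × 28240 = -50832 cm⁻¹, and 1 additional pair relative to high-spin adds 21660 cm⁻¹, giving -29172 cm⁻¹.
The difference is -29172 − (-22592) = -6580 cm⁻¹, so low-spin lies lower.

-6580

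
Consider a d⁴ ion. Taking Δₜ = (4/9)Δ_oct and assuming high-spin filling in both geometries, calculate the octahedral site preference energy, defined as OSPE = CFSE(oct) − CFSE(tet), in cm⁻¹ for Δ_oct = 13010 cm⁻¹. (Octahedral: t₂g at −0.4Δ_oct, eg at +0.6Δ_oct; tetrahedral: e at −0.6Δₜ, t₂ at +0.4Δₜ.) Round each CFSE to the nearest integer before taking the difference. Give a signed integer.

-5493

In an octahedral site d⁴ (HS) is t₂g³ eg¹, giving CFSE(oct) = -0.6Δ_oct = -7806 cm⁻¹.
Tetrahedral e² t₂² gives -0.4Δₜ = -0.4 × (4/9) × 13010 = -2313 cm⁻¹.
OSPE = -7806 − (-2313) = -5493 cm⁻¹.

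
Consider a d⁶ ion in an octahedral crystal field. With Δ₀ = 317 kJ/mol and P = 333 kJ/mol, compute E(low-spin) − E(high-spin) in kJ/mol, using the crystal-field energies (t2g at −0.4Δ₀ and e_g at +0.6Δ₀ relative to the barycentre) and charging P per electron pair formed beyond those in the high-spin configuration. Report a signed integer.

32

High-spin d⁶ fills as t2g^4 e_g^2 with CFSE 4(−0.4) + 2(+0.6) = -0.4Δ₀ = -127 kJ/mol.
For low-spin the configuration is t2g^6 e_g^0: orbital energy -2.4 × 317 = -761 kJ/mol, and 2 additional pairs relative to high-spin add 666 kJ/mol, giving -95 kJ/mol.
The difference is -95 − (-127) = 32 kJ/mol, so high-spin lies lower.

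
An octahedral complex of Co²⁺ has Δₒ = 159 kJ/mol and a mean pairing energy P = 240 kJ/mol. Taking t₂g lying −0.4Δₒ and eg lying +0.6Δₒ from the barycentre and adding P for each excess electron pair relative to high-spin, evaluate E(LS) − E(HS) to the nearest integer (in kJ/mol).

Co sits in group 9; removing 2 electrons leaves Co²⁺ with 9 − 2 = 7 d electrons.
High-spin: t₂g⁵ eg², CFSE = -0.8Δₒ = -127 kJ/mol.
For low-spin the configuration is t₂g⁶ eg¹: orbital energy -1.8 × 159 = -286 kJ/mol, and 1 additional pair relative to high-spin adds 240 kJ/mol, giving -46 kJ/mol.
The difference is -46 − (-127) = 81 kJ/mol, so high-spin lies lower.

81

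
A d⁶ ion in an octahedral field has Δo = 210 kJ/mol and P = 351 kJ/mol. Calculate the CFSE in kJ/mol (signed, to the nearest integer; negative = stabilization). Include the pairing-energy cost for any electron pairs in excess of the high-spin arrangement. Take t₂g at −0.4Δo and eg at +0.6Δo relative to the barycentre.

Here Δo < P (210 < 351), so the high-spin state is favoured.
Filling d⁶ accordingly: t₂g⁴ eg².
Orbital CFSE = -0.4Δo = -0.4 × 210 = -84 kJ/mol.
High-spin has no excess pairs, so no pairing correction applies.

-84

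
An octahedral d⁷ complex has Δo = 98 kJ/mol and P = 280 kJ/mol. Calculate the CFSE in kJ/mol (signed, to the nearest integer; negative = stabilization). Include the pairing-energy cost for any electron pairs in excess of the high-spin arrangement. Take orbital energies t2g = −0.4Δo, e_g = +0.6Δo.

-78

Δo < P, so pairing is avoided: the ground state is high-spin.
Configuration: t2g^5 e_g^2.
Orbital CFSE = -0.8Δo = -0.8 × 98 = -78 kJ/mol.
High-spin has no excess pairs, so no pairing correction applies.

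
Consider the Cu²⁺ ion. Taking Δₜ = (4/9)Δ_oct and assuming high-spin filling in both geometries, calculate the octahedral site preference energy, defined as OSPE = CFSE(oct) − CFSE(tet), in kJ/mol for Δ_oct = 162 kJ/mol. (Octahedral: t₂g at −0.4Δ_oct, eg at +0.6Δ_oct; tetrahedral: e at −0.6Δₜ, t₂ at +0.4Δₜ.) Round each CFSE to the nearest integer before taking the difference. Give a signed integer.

Group 11 minus oxidation state +2 gives a d⁹ configuration for Cu²⁺.
Octahedral high-spin t₂g⁶ eg³: CFSE = -0.6 × 162 = -97 kJ/mol.
Tetrahedral e⁴ t₂⁵ gives -0.4Δₜ = -0.4 × (4/9) × 162 = -29 kJ/mol.
Subtracting, OSPE = -97 − (-29) = -68 kJ/mol.

-68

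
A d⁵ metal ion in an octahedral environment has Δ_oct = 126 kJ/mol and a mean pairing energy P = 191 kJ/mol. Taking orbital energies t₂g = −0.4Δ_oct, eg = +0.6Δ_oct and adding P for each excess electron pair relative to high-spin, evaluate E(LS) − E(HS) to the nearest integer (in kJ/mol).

High-spin: t₂g³ eg², CFSE = 0.0Δ_oct = 0 kJ/mol.
Low-spin t₂g⁵ eg⁰ gives -2.0Δ_oct = -252 kJ/mol, but forming 2 extra pairs costs 2P = 382 kJ/mol, so E(LS) = -252 + 382 = 130 kJ/mol.
Thus E(LS) − E(HS) = 130 kJ/mol.

130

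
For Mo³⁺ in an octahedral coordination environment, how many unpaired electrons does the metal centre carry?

3

Mo is in group 6, so Mo³⁺ is d³ (6 − 3 = 3).
Configuration: t2g^3 e_g^0, giving 3 unpaired electrons.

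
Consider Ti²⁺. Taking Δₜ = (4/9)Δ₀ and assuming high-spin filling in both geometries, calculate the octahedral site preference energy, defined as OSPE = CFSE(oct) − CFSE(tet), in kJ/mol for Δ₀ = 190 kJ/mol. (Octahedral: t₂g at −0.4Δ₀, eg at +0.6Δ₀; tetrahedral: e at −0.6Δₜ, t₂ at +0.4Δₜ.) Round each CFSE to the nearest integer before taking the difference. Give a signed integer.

-51

Ti is in group 4, so Ti²⁺ is d² (4 − 2 = 2).
Octahedral high-spin t2g^2 e_g^0: CFSE = -0.8 × 190 = -152 kJ/mol.
In a tetrahedral site the filling is e^2 t2^0: CFSE(tet) = -1.2Δₜ = -1.2 × (4/9)(190) = -101 kJ/mol.
OSPE = CFSE(oct) − CFSE(tet) = -152 − (-101) = -51 kJ/mol.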